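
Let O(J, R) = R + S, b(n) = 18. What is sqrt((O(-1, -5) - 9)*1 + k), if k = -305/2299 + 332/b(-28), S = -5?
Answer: 4*I*sqrt(16910)/627 ≈ 0.82959*I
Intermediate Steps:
O(J, R) = -5 + R (O(J, R) = R - 5 = -5 + R)
k = 378889/20691 (k = -305/2299 + 332/18 = -305*1/2299 + 332*(1/18) = -305/2299 + 166/9 = 378889/20691 ≈ 18.312)
sqrt((O(-1, -5) - 9)*1 + k) = sqrt(((-5 - 5) - 9)*1 + 378889/20691) = sqrt((-10 - 9)*1 + 378889/20691) = sqrt(-19*1 + 378889/20691) = sqrt(-19 + 378889/20691) = sqrt(-14240/20691) = 4*I*sqrt(16910)/627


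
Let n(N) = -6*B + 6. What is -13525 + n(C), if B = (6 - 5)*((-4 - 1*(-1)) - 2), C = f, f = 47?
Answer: -13489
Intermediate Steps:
C = 47
B = -5 (B = 1*((-4 + 1) - 2) = 1*(-3 - 2) = 1*(-5) = -5)
n(N) = 36 (n(N) = -6*(-5) + 6 = 30 + 6 = 36)
-13525 + n(C) = -13525 + 36 = -13489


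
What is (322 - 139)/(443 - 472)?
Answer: -183/29 ≈ -6.3103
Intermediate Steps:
(322 - 139)/(443 - 472) = 183/(-29) = 183*(-1/29) = -183/29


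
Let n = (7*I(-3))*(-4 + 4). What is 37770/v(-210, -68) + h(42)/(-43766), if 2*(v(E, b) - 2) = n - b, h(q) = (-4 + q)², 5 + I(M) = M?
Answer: 137749153/131298 ≈ 1049.1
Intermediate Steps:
I(M) = -5 + M
n = 0 (n = (7*(-5 - 3))*(-4 + 4) = (7*(-8))*0 = -56*0 = 0)
v(E, b) = 2 - b/2 (v(E, b) = 2 + (0 - b)/2 = 2 + (-b)/2 = 2 - b/2)
37770/v(-210, -68) + h(42)/(-43766) = 37770/(2 - ½*(-68)) + (-4 + 42)²/(-43766) = 37770/(2 + 34) + 38²*(-1/43766) = 37770/36 + 1444*(-1/43766) = 37770*(1/36) - 722/21883 = 6295/6 - 722/21883 = 137749153/131298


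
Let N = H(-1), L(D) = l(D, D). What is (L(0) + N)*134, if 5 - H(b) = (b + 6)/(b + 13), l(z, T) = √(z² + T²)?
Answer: 3685/6 ≈ 614.17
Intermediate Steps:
l(z, T) = √(T² + z²)
L(D) = √2*√(D²) (L(D) = √(D² + D²) = √(2*D²) = √2*√(D²))
H(b) = 5 - (6 + b)/(13 + b) (H(b) = 5 - (b + 6)/(b + 13) = 5 - (6 + b)/(13 + b))
N = 55/12 (N = (59 + 4*(-1))/(13 - 1) = (59 - 4)/12 = (1/12)*55 = 55/12 ≈ 4.5833)
(L(0) + N)*134 = (√2*√(0²) + 55/12)*134 = (√2*√0 + 55/12)*134 = (√2*0 + 55/12)*134 = (0 + 55/12)*134 = (55/12)*134 = 3685/6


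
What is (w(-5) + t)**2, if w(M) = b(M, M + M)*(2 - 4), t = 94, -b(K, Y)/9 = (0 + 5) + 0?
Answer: 33856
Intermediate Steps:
b(K, Y) = -45 (b(K, Y) = -9*((0 + 5) + 0) = -9*(5 + 0) = -9*5 = -45)
w(M) = 90 (w(M) = -45*(2 - 4) = -45*(-2) = 90)
(w(-5) + t)**2 = (90 + 94)**2 = 184**2 = 33856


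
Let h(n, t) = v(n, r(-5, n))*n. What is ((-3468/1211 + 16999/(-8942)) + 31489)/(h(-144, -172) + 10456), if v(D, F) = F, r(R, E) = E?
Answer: 340935289973/337770744304 ≈ 1.0094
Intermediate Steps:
h(n, t) = n² (h(n, t) = n*n = n²)
((-3468/1211 + 16999/(-8942)) + 31489)/(h(-144, -172) + 10456) = ((-3468/1211 + 16999/(-8942)) + 31489)/((-144)² + 10456) = ((-3468*1/1211 + 16999*(-1/8942)) + 31489)/(20736 + 10456) = ((-3468/1211 - 16999/8942) + 31489)/31192 = (-51596645/10828762 + 31489)*(1/31192) = (340935289973/10828762)*(1/31192) = 340935289973/337770744304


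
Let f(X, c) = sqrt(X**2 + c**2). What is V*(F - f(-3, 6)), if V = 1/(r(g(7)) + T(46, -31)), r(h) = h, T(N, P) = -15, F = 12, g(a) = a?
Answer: -3/2 + 3*sqrt(5)/8 ≈ -0.66147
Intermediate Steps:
V = -1/8 (V = 1/(7 - 15) = 1/(-8) = -1/8 ≈ -0.12500)
V*(F - f(-3, 6)) = -(12 - sqrt((-3)**2 + 6**2))/8 = -(12 - sqrt(9 + 36))/8 = -(12 - sqrt(45))/8 = -(12 - 3*sqrt(5))/8 = -3/2 + 3*sqrt(5)/8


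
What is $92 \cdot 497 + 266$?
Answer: $45990$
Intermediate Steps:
$92 \cdot 497 + 266 = 45724 + 266 = 45990$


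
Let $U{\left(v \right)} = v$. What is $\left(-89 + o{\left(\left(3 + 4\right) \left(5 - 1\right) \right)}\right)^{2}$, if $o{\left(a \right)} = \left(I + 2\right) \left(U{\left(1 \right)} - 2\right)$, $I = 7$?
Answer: $9604$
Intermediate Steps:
$o{\left(a \right)} = -9$ ($o{\left(a \right)} = \left(7 + 2\right) \left(1 - 2\right) = 9 \left(-1\right) = -9$)
$\left(-89 + o{\left(\left(3 + 4\right) \left(5 - 1\right) \right)}\right)^{2} = \left(-89 - 9\right)^{2} = \left(-98\right)^{2} = 9604$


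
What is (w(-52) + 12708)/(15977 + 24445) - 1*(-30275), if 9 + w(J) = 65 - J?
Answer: 203964811/6737 ≈ 30275.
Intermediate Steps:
w(J) = 56 - J (w(J) = -9 + (65 - J) = 56 - J)
(w(-52) + 12708)/(15977 + 24445) - 1*(-30275) = ((56 - 1*(-52)) + 12708)/(15977 + 24445) - 1*(-30275) = ((56 + 52) + 12708)/40422 + 30275 = (108 + 12708)*(1/40422) + 30275 = 12816*(1/40422) + 30275 = 2136/6737 + 30275 = 203964811/6737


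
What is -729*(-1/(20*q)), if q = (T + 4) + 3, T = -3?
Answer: 729/80 ≈ 9.1125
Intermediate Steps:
q = 4 (q = (-3 + 4) + 3 = 1 + 3 = 4)
-729*(-1/(20*q)) = -729/((4*5)*(-4)) = -729/(20*(-4)) = -729/(-80) = -729*(-1/80) = 729/80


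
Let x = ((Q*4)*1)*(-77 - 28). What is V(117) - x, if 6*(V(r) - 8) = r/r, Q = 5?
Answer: 12649/6 ≈ 2108.2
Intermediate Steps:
V(r) = 49/6 (V(r) = 8 + (r/r)/6 = 8 + (⅙)*1 = 8 + ⅙ = 49/6)
x = -2100 (x = ((5*4)*1)*(-77 - 28) = (20*1)*(-105) = 20*(-105) = -2100)
V(117) - x = 49/6 - 1*(-2100) = 49/6 + 2100 = 12649/6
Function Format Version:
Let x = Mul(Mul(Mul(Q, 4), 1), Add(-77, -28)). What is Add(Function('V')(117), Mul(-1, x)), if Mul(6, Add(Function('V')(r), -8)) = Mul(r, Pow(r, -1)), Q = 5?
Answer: Rational(12649, 6) ≈ 2108.2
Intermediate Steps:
Function('V')(r) = Rational(49, 6) (Function('V')(r) = Add(8, Mul(Rational(1, 6), Mul(r, Pow(r, -1)))) = Add(8, Mul(Rational(1, 6), 1)) = Add(8, Rational(1, 6)) = Rational(49, 6))
x = -2100 (x = Mul(Mul(Mul(5, 4), 1), Add(-77, -28)) = Mul(Mul(20, 1), -105) = Mul(20, -105) = -2100)
Add(Function('V')(117), Mul(-1, x)) = Add(Rational(49, 6), Mul(-1, -2100)) = Add(Rational(49, 6), 2100) = Rational(12649, 6)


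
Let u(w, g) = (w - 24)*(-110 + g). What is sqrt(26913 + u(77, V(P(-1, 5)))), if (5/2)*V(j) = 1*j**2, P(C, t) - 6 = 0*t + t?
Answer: sqrt(591205)/5 ≈ 153.78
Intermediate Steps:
P(C, t) = 6 + t (P(C, t) = 6 + (0*t + t) = 6 + (0 + t) = 6 + t)
V(j) = 2*j**2/5 (V(j) = 2*(1*j**2)/5 = 2*j**2/5)
u(w, g) = (-110 + g)*(-24 + w) (u(w, g) = (-24 + w)*(-110 + g) = (-110 + g)*(-24 + w))
sqrt(26913 + u(77, V(P(-1, 5)))) = sqrt(26913 + (2640 - 110*77 - 48*(6 + 5)**2/5 + (2*(6 + 5)**2/5)*77)) = sqrt(26913 + (2640 - 8470 - 48*11**2/5 + ((2/5)*11**2)*77)) = sqrt(26913 + (2640 - 8470 - 48*121/5 + ((2/5)*121)*77)) = sqrt(26913 + (2640 - 8470 - 24*242/5 + (242/5)*77)) = sqrt(26913 + (2640 - 8470 - 5808/5 + 18634/5)) = sqrt(26913 - 16324/5) = sqrt(118241/5) = sqrt(591205)/5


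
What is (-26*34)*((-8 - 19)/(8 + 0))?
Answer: 5967/2 ≈ 2983.5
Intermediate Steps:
(-26*34)*((-8 - 19)/(8 + 0)) = -(-23868)/8 = -884*(-27/8) = 5967/2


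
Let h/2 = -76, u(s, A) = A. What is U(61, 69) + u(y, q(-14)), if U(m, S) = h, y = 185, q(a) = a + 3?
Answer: -163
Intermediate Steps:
q(a) = 3 + a
h = -152 (h = 2*(-76) = -152)
U(m, S) = -152
U(61, 69) + u(y, q(-14)) = -152 + (3 - 14) = -152 - 11 = -163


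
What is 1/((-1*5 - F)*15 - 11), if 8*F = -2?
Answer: -4/329 ≈ -0.012158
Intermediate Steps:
F = -¼ (F = (⅛)*(-2) = -¼ ≈ -0.25000)
1/((-1*5 - F)*15 - 11) = 1/((-1*5 - 1*(-¼))*15 - 11) = 1/((-5 + ¼)*15 - 11) = 1/(-19/4*15 - 11) = 1/(-285/4 - 11) = 1/(-329/4) = -4/329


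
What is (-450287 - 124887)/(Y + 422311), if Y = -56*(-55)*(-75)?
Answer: -575174/191311 ≈ -3.0065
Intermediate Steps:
Y = -231000 (Y = 3080*(-75) = -231000)
(-450287 - 124887)/(Y + 422311) = (-450287 - 124887)/(-231000 + 422311) = -575174/191311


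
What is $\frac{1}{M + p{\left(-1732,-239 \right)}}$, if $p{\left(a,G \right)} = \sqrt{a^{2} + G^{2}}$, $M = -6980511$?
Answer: $- \frac{6980511}{48727530764176} - \frac{\sqrt{3056945}}{48727530764176} \approx -1.4329 \cdot 10^{-7}$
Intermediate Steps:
$p{\left(a,G \right)} = \sqrt{G^{2} + a^{2}}$
$\frac{1}{M + p{\left(-1732,-239 \right)}} = \frac{1}{-6980511 + \sqrt{\left(-239\right)^{2} + \left(-1732\right)^{2}}} = \frac{1}{-6980511 + \sqrt{57121 + 2999824}} = \frac{1}{-6980511 + \sqrt{3056945}}$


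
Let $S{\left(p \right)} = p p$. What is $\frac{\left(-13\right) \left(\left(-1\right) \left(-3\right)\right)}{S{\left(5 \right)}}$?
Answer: $- \frac{39}{25} \approx -1.56$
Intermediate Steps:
$S{\left(p \right)} = p^{2}$
$\frac{\left(-13\right) \left(\left(-1\right) \left(-3\right)\right)}{S{\left(5 \right)}} = \frac{\left(-13\right) \left(\left(-1\right) \left(-3\right)\right)}{5^{2}} = \frac{\left(-13\right) 3}{25} = \left(-39\right) \frac{1}{25} = - \frac{39}{25}$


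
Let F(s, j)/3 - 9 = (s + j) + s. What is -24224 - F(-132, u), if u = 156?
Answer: -23927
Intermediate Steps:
F(s, j) = 27 + 3*j + 6*s (F(s, j) = 27 + 3*((s + j) + s) = 27 + 3*((j + s) + s) = 27 + 3*(j + 2*s) = 27 + (3*j + 6*s) = 27 + 3*j + 6*s)
-24224 - F(-132, u) = -24224 - (27 + 3*156 + 6*(-132)) = -24224 - (27 + 468 - 792) = -24224 - 1*(-297) = -24224 + 297 = -23927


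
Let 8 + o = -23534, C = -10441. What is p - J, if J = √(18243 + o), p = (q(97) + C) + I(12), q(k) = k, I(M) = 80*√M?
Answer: -10344 + 160*√3 - I*√5299 ≈ -10067.0 - 72.794*I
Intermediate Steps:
o = -23542 (o = -8 - 23534 = -23542)
p = -10344 + 160*√3 (p = (97 - 10441) + 80*√12 = -10344 + 80*(2*√3) = -10344 + 160*√3 ≈ -10067.)
J = I*√5299 (J = √(18243 - 23542) = √(-5299) = I*√5299 ≈ 72.794*I)
p - J = (-10344 + 160*√3) - I*√5299 = -10344 + 160*√3 - I*√5299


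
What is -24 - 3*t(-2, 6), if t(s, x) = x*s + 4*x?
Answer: -60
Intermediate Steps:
t(s, x) = 4*x + s*x (t(s, x) = s*x + 4*x = 4*x + s*x)
-24 - 3*t(-2, 6) = -24 - 18*(4 - 2) = -24 - 18*2 = -24 - 3*12 = -24 - 36 = -60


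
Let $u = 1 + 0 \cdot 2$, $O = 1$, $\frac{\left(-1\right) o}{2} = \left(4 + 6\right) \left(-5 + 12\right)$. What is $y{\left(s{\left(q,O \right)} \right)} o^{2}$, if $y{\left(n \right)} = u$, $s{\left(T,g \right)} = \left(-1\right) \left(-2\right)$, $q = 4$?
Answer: $19600$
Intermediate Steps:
$o = -140$ ($o = - 2 \left(4 + 6\right) \left(-5 + 12\right) = - 2 \cdot 10 \cdot 7 = \left(-2\right) 70 = -140$)
$u = 1$ ($u = 1 + 0 = 1$)
$s{\left(T,g \right)} = 2$
$y{\left(n \right)} = 1$
$y{\left(s{\left(q,O \right)} \right)} o^{2} = 1 \left(-140\right)^{2} = 1 \cdot 19600 = 19600$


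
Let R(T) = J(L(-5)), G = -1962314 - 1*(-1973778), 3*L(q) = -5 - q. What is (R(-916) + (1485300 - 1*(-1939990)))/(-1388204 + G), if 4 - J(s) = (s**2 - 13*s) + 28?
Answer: -1712633/688370 ≈ -2.4880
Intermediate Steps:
L(q) = -5/3 - q/3 (L(q) = (-5 - q)/3 = -5/3 - q/3)
G = 11464 (G = -1962314 + 1973778 = 11464)
J(s) = -24 - s**2 + 13*s (J(s) = 4 - ((s**2 - 13*s) + 28) = 4 - (28 + s**2 - 13*s) = 4 + (-28 - s**2 + 13*s) = -24 - s**2 + 13*s)
R(T) = -24 (R(T) = -24 - (-5/3 - 1/3*(-5))**2 + 13*(-5/3 - 1/3*(-5)) = -24 - (-5/3 + 5/3)**2 + 13*(-5/3 + 5/3) = -24 - 1*0**2 + 13*0 = -24 - 1*0 + 0 = -24 + 0 + 0 = -24)
(R(-916) + (1485300 - 1*(-1939990)))/(-1388204 + G) = (-24 + (1485300 - 1*(-1939990)))/(-1388204 + 11464) = (-24 + (1485300 + 1939990))/(-1376740) = (-24 + 3425290)*(-1/1376740) = 3425266*(-1/1376740) = -1712633/688370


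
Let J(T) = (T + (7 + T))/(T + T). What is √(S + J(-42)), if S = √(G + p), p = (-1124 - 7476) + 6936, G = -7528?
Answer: √(33 + 72*I*√2298)/6 ≈ 6.9569 + 6.8907*I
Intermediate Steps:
J(T) = (7 + 2*T)/(2*T) (J(T) = (7 + 2*T)/((2*T)) = (7 + 2*T)*(1/(2*T)) = (7 + 2*T)/(2*T))
p = -1664 (p = -8600 + 6936 = -1664)
S = 2*I*√2298 (S = √(-7528 - 1664) = √(-9192) = 2*I*√2298 ≈ 95.875*I)
√(S + J(-42)) = √(2*I*√2298 + (7/2 - 42)/(-42)) = √(2*I*√2298 - 1/42*(-77/2)) = √(2*I*√2298 + 11/12) = √(11/12 + 2*I*√2298)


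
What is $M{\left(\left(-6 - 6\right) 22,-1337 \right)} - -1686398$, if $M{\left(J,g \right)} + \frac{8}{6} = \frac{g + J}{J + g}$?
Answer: $\frac{5059193}{3} \approx 1.6864 \cdot 10^{6}$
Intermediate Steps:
$M{\left(J,g \right)} = - \frac{1}{3}$ ($M{\left(J,g \right)} = - \frac{4}{3} + \frac{g + J}{J + g} = - \frac{4}{3} + \frac{J + g}{J + g} = - \frac{4}{3} + 1 = - \frac{1}{3}$)
$M{\left(\left(-6 - 6\right) 22,-1337 \right)} - -1686398 = - \frac{1}{3} - -1686398 = - \frac{1}{3} + 1686398 = \frac{5059193}{3}$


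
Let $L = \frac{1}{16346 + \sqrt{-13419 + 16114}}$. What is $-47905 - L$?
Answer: $- \frac{1163608187941}{24289911} + \frac{7 \sqrt{55}}{267189021} \approx -47905.0$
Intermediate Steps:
$L = \frac{1}{16346 + 7 \sqrt{55}}$ ($L = \frac{1}{16346 + \sqrt{2695}} = \frac{1}{16346 + 7 \sqrt{55}} \approx 6.0983 \cdot 10^{-5}$)
$-47905 - L = -47905 - \left(\frac{1486}{24289911} - \frac{7 \sqrt{55}}{267189021}\right) = - \frac{1163608187941}{24289911} + \frac{7 \sqrt{55}}{267189021}$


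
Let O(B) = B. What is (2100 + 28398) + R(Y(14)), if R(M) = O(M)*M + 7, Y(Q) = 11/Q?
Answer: 5979101/196 ≈ 30506.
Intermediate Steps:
R(M) = 7 + M**2 (R(M) = M*M + 7 = M**2 + 7 = 7 + M**2)
(2100 + 28398) + R(Y(14)) = (2100 + 28398) + (7 + (11/14)**2) = 30498 + (7 + (11*(1/14))**2) = 30498 + (7 + (11/14)**2) = 30498 + (7 + 121/196) = 30498 + 1493/196 = 5979101/196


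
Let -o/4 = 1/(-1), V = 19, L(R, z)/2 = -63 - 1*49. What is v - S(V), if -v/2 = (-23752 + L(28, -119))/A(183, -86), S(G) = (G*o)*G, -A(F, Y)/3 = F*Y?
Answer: -3784948/2623 ≈ -1443.0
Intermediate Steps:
L(R, z) = -224 (L(R, z) = 2*(-63 - 1*49) = 2*(-63 - 49) = 2*(-112) = -224)
o = 4 (o = -4/(-1) = -4*(-1) = 4)
A(F, Y) = -3*F*Y
S(G) = 4*G² (S(G) = (G*4)*G = (4*G)*G = 4*G²)
v = 2664/2623 (v = -2*(-23752 - 224)/((-3*183*(-86))) = -(-47952)/47214 = -2*(-1332/2623) = 2664/2623 ≈ 1.0156)
v - S(V) = 2664/2623 - 4*19² = 2664/2623 - 4*361 = 2664/2623 - 1*1444 = 2664/2623 - 1444 = -3784948/2623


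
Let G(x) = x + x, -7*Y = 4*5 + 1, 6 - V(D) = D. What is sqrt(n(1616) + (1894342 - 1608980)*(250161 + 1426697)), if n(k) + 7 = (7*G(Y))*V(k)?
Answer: 3*sqrt(53167957801) ≈ 6.9175e+5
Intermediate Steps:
V(D) = 6 - D
Y = -3 (Y = -(4*5 + 1)/7 = -(20 + 1)/7 = -1/7*21 = -3)
G(x) = 2*x
n(k) = -259 + 42*k (n(k) = -7 + (7*(2*(-3)))*(6 - k) = -7 + (7*(-6))*(6 - k) = -7 - 42*(6 - k) = -7 + (-252 + 42*k) = -259 + 42*k)
sqrt(n(1616) + (1894342 - 1608980)*(250161 + 1426697)) = sqrt((-259 + 42*1616) + (1894342 - 1608980)*(250161 + 1426697)) = sqrt((-259 + 67872) + 285362*1676858) = sqrt(67613 + 478511552596) = sqrt(478511620209) = 3*sqrt(53167957801)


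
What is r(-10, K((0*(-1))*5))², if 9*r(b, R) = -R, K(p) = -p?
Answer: 0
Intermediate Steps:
r(b, R) = -R/9 (r(b, R) = (-R)/9 = -R/9)
r(-10, K((0*(-1))*5))² = (-(-1)*(0*(-1))*5/9)² = (-(-1)*0*5/9)² = (-(-1)*0/9)² = (-⅑*0)² = 0² = 0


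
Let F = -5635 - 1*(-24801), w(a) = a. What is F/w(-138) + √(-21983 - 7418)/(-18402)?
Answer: -9583/69 - I*√29401/18402 ≈ -138.88 - 0.0093179*I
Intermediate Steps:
F = 19166 (F = -5635 + 24801 = 19166)
F/w(-138) + √(-21983 - 7418)/(-18402) = 19166/(-138) + √(-21983 - 7418)/(-18402) = 19166*(-1/138) + √(-29401)*(-1/18402) = -9583/69 + (I*√29401)*(-1/18402) = -9583/69 - I*√29401/18402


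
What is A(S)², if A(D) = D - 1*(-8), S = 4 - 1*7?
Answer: 25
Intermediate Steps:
S = -3 (S = 4 - 7 = -3)
A(D) = 8 + D (A(D) = D + 8 = 8 + D)
A(S)² = (8 - 3)² = 5² = 25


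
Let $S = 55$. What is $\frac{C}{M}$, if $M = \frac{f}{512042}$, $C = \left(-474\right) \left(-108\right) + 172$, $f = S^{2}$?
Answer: $\frac{26300525288}{3025} \approx 8.6944 \cdot 10^{6}$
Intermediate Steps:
$f = 3025$ ($f = 55^{2} = 3025$)
$C = 51364$ ($C = 51192 + 172 = 51364$)
$M = \frac{3025}{512042} \approx 0.0059077$
$\frac{C}{M} = \frac{51364}{\frac{3025}{512042}} = 51364 \cdot \frac{512042}{3025} = \frac{26300525288}{3025}$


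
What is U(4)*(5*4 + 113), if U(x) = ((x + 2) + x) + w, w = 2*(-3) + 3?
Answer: 931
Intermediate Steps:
w = -3 (w = -6 + 3 = -3)
U(x) = -1 + 2*x (U(x) = ((x + 2) + x) - 3 = ((2 + x) + x) - 3 = (2 + 2*x) - 3 = -1 + 2*x)
U(4)*(5*4 + 113) = (-1 + 2*4)*(5*4 + 113) = (-1 + 8)*(20 + 113) = 7*133 = 931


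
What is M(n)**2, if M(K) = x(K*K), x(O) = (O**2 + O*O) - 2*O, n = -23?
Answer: 312060773376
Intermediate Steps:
x(O) = -2*O + 2*O**2 (x(O) = (O**2 + O**2) - 2*O = 2*O**2 - 2*O = -2*O + 2*O**2)
M(K) = 2*K**2*(-1 + K**2) (M(K) = 2*(K*K)*(-1 + K*K) = 2*K**2*(-1 + K**2))
M(n)**2 = (2*(-23)**2*(-1 + (-23)**2))**2 = (2*529*(-1 + 529))**2 = (2*529*528)**2 = 558624**2 = 312060773376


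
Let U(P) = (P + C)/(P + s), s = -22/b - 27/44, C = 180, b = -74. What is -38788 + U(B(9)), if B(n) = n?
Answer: -548038264/14137 ≈ -38766.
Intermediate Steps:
s = -515/1628 (s = -22/(-74) - 27/44 = -22*(-1/74) - 27*1/44 = 11/37 - 27/44 = -515/1628 ≈ -0.31634)
U(P) = (180 + P)/(-515/1628 + P) (U(P) = (P + 180)/(P - 515/1628) = (180 + P)/(-515/1628 + P))
-38788 + U(B(9)) = -38788 + 1628*(180 + 9)/(-515 + 1628*9) = -38788 + 1628*189/(-515 + 14652) = -38788 + 1628*189/14137 = -38788 + 1628*(1/14137)*189 = -38788 + 307692/14137 = -548038264/14137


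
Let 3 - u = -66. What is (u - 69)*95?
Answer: 0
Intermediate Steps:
u = 69 (u = 3 - 1*(-66) = 3 + 66 = 69)
(u - 69)*95 = (69 - 69)*95 = 0*95 = 0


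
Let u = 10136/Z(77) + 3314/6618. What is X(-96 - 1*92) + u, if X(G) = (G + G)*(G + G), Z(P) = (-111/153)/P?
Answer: -114402525131/122433 ≈ -9.3441e+5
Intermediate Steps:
Z(P) = -37/(51*P) (Z(P) = (-111*1/153)/P = -37/(51*P))
u = -131711612939/122433 (u = 10136/((-37/51/77)) + 3314/6618 = 10136/((-37/51*1/77)) + 3314*(1/6618) = 10136/(-37/3927) + 1657/3309 = 10136*(-3927/37) + 1657/3309 = -39804072/37 + 1657/3309 = -131711612939/122433 ≈ -1.0758e+6)
X(G) = 4*G**2 (X(G) = (2*G)*(2*G) = 4*G**2)
X(-96 - 1*92) + u = 4*(-96 - 1*92)**2 - 131711612939/122433 = 4*(-96 - 92)**2 - 131711612939/122433 = 4*(-188)**2 - 131711612939/122433 = 4*35344 - 131711612939/122433 = 141376 - 131711612939/122433 = -114402525131/122433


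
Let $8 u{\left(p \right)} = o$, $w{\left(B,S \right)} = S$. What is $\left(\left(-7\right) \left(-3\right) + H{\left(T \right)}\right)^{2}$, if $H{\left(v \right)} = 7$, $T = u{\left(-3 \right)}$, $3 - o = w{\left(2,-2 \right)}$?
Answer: $784$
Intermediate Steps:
$o = 5$ ($o = 3 - -2 = 3 + 2 = 5$)
$u{\left(p \right)} = \frac{5}{8}$ ($u{\left(p \right)} = \frac{1}{8} \cdot 5 = \frac{5}{8}$)
$T = \frac{5}{8} \approx 0.625$
$\left(\left(-7\right) \left(-3\right) + H{\left(T \right)}\right)^{2} = \left(\left(-7\right) \left(-3\right) + 7\right)^{2} = \left(21 + 7\right)^{2} = 28^{2} = 784$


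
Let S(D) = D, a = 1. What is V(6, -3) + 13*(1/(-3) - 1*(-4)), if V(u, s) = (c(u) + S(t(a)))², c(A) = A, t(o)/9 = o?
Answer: 818/3 ≈ 272.67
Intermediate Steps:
t(o) = 9*o
V(u, s) = (9 + u)² (V(u, s) = (u + 9*1)² = (u + 9)² = (9 + u)²)
V(6, -3) + 13*(1/(-3) - 1*(-4)) = (9 + 6)² + 13*(1/(-3) - 1*(-4)) = 15² + 13*(-⅓ + 4) = 225 + 13*(11/3) = 225 + 143/3 = 818/3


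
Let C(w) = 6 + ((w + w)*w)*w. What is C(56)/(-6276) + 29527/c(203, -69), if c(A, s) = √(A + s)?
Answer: -175619/3138 + 29527*√134/134 ≈ 2494.8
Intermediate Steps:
C(w) = 6 + 2*w³ (C(w) = 6 + ((2*w)*w)*w = 6 + (2*w²)*w = 6 + 2*w³)
C(56)/(-6276) + 29527/c(203, -69) = (6 + 2*56³)/(-6276) + 29527/(√(203 - 69)) = (6 + 2*175616)*(-1/6276) + 29527/(√134) = (6 + 351232)*(-1/6276) + 29527*(√134/134) = 351238*(-1/6276) + 29527*√134/134 = -175619/3138 + 29527*√134/134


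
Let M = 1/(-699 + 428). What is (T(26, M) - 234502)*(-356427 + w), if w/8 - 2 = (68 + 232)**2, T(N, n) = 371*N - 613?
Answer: -81978048241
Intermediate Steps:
M = -1/271 (M = 1/(-271) = -1/271 ≈ -0.0036900)
T(N, n) = -613 + 371*N
w = 720016 (w = 16 + 8*(68 + 232)**2 = 16 + 8*300**2 = 16 + 8*90000 = 16 + 720000 = 720016)
(T(26, M) - 234502)*(-356427 + w) = ((-613 + 371*26) - 234502)*(-356427 + 720016) = ((-613 + 9646) - 234502)*363589 = (9033 - 234502)*363589 = -225469*363589 = -81978048241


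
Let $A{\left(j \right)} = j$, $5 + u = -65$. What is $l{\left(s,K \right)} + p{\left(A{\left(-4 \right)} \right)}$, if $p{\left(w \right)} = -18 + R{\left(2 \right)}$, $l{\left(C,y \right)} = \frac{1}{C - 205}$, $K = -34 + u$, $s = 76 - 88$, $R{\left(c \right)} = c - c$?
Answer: $- \frac{3907}{217} \approx -18.005$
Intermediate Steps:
$u = -70$ ($u = -5 - 65 = -70$)
$R{\left(c \right)} = 0$
$s = -12$
$K = -104$ ($K = -34 - 70 = -104$)
$l{\left(C,y \right)} = \frac{1}{-205 + C}$
$p{\left(w \right)} = -18$ ($p{\left(w \right)} = -18 + 0 = -18$)
$l{\left(s,K \right)} + p{\left(A{\left(-4 \right)} \right)} = \frac{1}{-205 - 12} - 18 = \frac{1}{-217} - 18 = - \frac{1}{217} - 18 = - \frac{3907}{217}$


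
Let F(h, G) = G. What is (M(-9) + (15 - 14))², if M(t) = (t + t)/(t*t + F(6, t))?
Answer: 9/16 ≈ 0.56250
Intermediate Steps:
M(t) = 2*t/(t + t²) (M(t) = (t + t)/(t*t + t) = (2*t)/(t² + t) = (2*t)/(t + t²) = 2*t/(t + t²))
(M(-9) + (15 - 14))² = (2/(1 - 9) + (15 - 14))² = (2/(-8) + 1)² = (2*(-⅛) + 1)² = (-¼ + 1)² = (¾)² = 9/16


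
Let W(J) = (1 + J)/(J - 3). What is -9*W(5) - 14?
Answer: -41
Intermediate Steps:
W(J) = (1 + J)/(-3 + J)
-9*W(5) - 14 = -9*(1 + 5)/(-3 + 5) - 14 = -9*6/2 - 14 = -9*3 - 14 = -27 - 14 = -41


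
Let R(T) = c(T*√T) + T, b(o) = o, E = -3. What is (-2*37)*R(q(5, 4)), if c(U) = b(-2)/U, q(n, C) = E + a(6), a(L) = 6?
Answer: -222 + 148*√3/9 ≈ -193.52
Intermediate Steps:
q(n, C) = 3 (q(n, C) = -3 + 6 = 3)
c(U) = -2/U
R(T) = T - 2/T^(3/2) (R(T) = -2/T^(3/2) + T = T - 2/T^(3/2))
(-2*37)*R(q(5, 4)) = (-2*37)*(3 - 2*√3/9) = -74*(3 - 2*√3/9) = -222 + 148*√3/9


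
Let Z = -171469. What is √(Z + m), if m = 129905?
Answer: 2*I*√10391 ≈ 203.87*I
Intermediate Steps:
√(Z + m) = √(-171469 + 129905) = √(-41564) = 2*I*√10391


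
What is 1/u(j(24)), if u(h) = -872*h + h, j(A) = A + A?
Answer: -1/41808 ≈ -2.3919e-5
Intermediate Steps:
j(A) = 2*A
u(h) = -871*h
1/u(j(24)) = 1/(-1742*24) = 1/(-871*48) = 1/(-41808) = -1/41808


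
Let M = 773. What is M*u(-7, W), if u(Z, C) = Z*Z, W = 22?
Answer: 37877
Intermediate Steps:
u(Z, C) = Z²
M*u(-7, W) = 773*(-7)² = 773*49 = 37877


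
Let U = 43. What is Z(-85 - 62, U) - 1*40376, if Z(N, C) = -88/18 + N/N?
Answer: -363419/9 ≈ -40380.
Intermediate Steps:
Z(N, C) = -35/9 (Z(N, C) = -88*1/18 + 1 = -44/9 + 1 = -35/9)
Z(-85 - 62, U) - 1*40376 = -35/9 - 1*40376 = -35/9 - 40376 = -363419/9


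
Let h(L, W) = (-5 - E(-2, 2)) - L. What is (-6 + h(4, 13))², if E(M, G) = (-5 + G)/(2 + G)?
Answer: 3249/16 ≈ 203.06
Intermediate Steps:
E(M, G) = (-5 + G)/(2 + G)
h(L, W) = -17/4 - L (h(L, W) = (-5 - (-5 + 2)/(2 + 2)) - L = (-5 - (-3)/4) - L = (-5 - 1*(-¾)) - L = (-5 + ¾) - L = -17/4 - L)
(-6 + h(4, 13))² = (-6 + (-17/4 - 1*4))² = (-6 + (-17/4 - 4))² = (-6 - 33/4)² = (-57/4)² = 3249/16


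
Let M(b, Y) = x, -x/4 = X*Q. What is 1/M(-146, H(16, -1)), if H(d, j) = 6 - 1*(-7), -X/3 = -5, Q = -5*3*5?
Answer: 1/4500 ≈ 0.00022222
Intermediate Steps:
Q = -75 (Q = -15*5 = -75)
X = 15 (X = -3*(-5) = 15)
x = 4500 (x = -60*(-75) = -4*(-1125) = 4500)
H(d, j) = 13 (H(d, j) = 6 + 7 = 13)
M(b, Y) = 4500
1/M(-146, H(16, -1)) = 1/4500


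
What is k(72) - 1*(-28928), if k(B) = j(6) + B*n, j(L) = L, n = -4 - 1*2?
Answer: 28502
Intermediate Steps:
n = -6 (n = -4 - 2 = -6)
k(B) = 6 - 6*B (k(B) = 6 + B*(-6) = 6 - 6*B)
k(72) - 1*(-28928) = (6 - 6*72) - 1*(-28928) = (6 - 432) + 28928 = -426 + 28928 = 28502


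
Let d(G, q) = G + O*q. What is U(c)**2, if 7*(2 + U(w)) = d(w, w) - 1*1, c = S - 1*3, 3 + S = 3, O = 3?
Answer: 729/49 ≈ 14.878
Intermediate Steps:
d(G, q) = G + 3*q
S = 0 (S = -3 + 3 = 0)
c = -3 (c = 0 - 1*3 = 0 - 3 = -3)
U(w) = -15/7 + 4*w/7 (U(w) = -2 + ((w + 3*w) - 1*1)/7 = -2 + (4*w - 1)/7 = -2 + (-1 + 4*w)/7 = -2 + (-1/7 + 4*w/7) = -15/7 + 4*w/7)
U(c)**2 = (-15/7 + (4/7)*(-3))**2 = (-15/7 - 12/7)**2 = (-27/7)**2 = 729/49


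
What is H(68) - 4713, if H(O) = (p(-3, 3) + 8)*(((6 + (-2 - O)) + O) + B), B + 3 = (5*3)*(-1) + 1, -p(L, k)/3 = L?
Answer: -4934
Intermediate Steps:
p(L, k) = -3*L
B = -17 (B = -3 + ((5*3)*(-1) + 1) = -3 + (15*(-1) + 1) = -3 + (-15 + 1) = -3 - 14 = -17)
H(O) = -221 (H(O) = (-3*(-3) + 8)*(((6 + (-2 - O)) + O) - 17) = (9 + 8)*(((4 - O) + O) - 17) = 17*(4 - 17) = 17*(-13) = -221)
H(68) - 4713 = -221 - 4713 = -4934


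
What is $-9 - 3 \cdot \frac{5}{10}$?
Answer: $- \frac{21}{2} \approx -10.5$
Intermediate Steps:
$-9 - 3 \cdot \frac{5}{10} = -9 - 3 \cdot 5 \cdot \frac{1}{10} = -9 - 3 \cdot \frac{1}{2} = -9 - \frac{3}{2} = - \frac{21}{2}$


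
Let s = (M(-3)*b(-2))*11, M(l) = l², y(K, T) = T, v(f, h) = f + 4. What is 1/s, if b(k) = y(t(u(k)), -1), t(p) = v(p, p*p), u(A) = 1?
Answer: -1/99 ≈ -0.010101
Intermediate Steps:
v(f, h) = 4 + f
t(p) = 4 + p
b(k) = -1
s = -99 (s = ((-3)²*(-1))*11 = (9*(-1))*11 = -9*11 = -99)
1/s = 1/(-99) = -1/99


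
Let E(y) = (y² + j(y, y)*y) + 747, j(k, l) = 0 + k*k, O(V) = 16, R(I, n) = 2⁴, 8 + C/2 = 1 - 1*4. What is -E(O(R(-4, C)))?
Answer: -5099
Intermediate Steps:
C = -22 (C = -16 + 2*(1 - 1*4) = -16 + 2*(1 - 4) = -16 + 2*(-3) = -16 - 6 = -22)
R(I, n) = 16
j(k, l) = k² (j(k, l) = 0 + k² = k²)
E(y) = 747 + y² + y³ (E(y) = (y² + y²*y) + 747 = (y² + y³) + 747 = 747 + y² + y³)
-E(O(R(-4, C))) = -(747 + 16² + 16³) = -(747 + 256 + 4096) = -1*5099 = -5099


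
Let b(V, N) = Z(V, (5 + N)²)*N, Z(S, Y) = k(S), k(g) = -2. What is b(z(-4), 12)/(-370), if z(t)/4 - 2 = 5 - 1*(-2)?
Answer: 12/185 ≈ 0.064865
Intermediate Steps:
Z(S, Y) = -2
z(t) = 36 (z(t) = 8 + 4*(5 - 1*(-2)) = 8 + 4*(5 + 2) = 8 + 4*7 = 8 + 28 = 36)
b(V, N) = -2*N
b(z(-4), 12)/(-370) = -2*12/(-370) = -24*(-1/370) = 12/185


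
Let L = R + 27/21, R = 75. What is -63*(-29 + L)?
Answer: -2979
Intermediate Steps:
L = 534/7 (L = 75 + 27/21 = 75 + 27*(1/21) = 75 + 9/7 = 534/7 ≈ 76.286)
-63*(-29 + L) = -63*(-29 + 534/7) = -63*331/7 = -2979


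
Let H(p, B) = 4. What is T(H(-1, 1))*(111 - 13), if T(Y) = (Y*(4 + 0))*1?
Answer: 1568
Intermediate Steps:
T(Y) = 4*Y (T(Y) = (Y*4)*1 = (4*Y)*1 = 4*Y)
T(H(-1, 1))*(111 - 13) = (4*4)*(111 - 13) = 16*98 = 1568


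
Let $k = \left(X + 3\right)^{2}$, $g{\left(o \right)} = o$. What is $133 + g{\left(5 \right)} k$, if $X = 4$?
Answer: $378$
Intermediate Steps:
$k = 49$ ($k = \left(4 + 3\right)^{2} = 7^{2} = 49$)
$133 + g{\left(5 \right)} k = 133 + 5 \cdot 49 = 133 + 245 = 378$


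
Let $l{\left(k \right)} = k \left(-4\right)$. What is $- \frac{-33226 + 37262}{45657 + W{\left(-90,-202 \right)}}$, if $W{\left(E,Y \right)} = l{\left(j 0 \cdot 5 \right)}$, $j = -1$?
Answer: $- \frac{4036}{45657} \approx -0.088398$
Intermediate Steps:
$l{\left(k \right)} = - 4 k$
$W{\left(E,Y \right)} = 0$ ($W{\left(E,Y \right)} = - 4 \left(- 0 \cdot 5\right) = - 4 \left(\left(-1\right) 0\right) = \left(-4\right) 0 = 0$)
$- \frac{-33226 + 37262}{45657 + W{\left(-90,-202 \right)}} = - \frac{-33226 + 37262}{45657 + 0} = - \frac{4036}{45657}$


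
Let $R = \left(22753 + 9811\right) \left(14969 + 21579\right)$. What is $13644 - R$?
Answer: $-1190135428$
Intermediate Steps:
$R = 1190149072$ ($R = 32564 \cdot 36548 = 1190149072$)
$13644 - R = 13644 - 1190149072 = -1190135428$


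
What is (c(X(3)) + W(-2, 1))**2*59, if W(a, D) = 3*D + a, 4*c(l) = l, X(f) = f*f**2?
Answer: 56699/16 ≈ 3543.7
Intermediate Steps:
X(f) = f**3
c(l) = l/4
W(a, D) = a + 3*D
(c(X(3)) + W(-2, 1))**2*59 = ((1/4)*3**3 + (-2 + 3*1))**2*59 = ((1/4)*27 + (-2 + 3))**2*59 = (27/4 + 1)**2*59 = (31/4)**2*59 = (961/16)*59 = 56699/16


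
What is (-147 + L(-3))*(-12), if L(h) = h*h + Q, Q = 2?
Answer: 1632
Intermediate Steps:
L(h) = 2 + h² (L(h) = h*h + 2 = h² + 2 = 2 + h²)
(-147 + L(-3))*(-12) = (-147 + (2 + (-3)²))*(-12) = (-147 + (2 + 9))*(-12) = (-147 + 11)*(-12) = -136*(-12) = 1632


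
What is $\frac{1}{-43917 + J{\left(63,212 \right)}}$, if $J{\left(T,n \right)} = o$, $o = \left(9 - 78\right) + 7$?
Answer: $- \frac{1}{43979} \approx -2.2738 \cdot 10^{-5}$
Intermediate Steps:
$o = -62$ ($o = -69 + 7 = -62$)
$J{\left(T,n \right)} = -62$
$\frac{1}{-43917 + J{\left(63,212 \right)}} = \frac{1}{-43917 - 62} = \frac{1}{-43979} = - \frac{1}{43979}$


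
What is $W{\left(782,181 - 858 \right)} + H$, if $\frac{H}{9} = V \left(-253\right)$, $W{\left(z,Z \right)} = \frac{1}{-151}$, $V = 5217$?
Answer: $- \frac{1793745460}{151} \approx -1.1879 \cdot 10^{7}$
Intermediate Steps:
$W{\left(z,Z \right)} = - \frac{1}{151}$
$H = -11879109$ ($H = 9 \cdot 5217 \left(-253\right) = 9 \left(-1319901\right) = -11879109$)
$W{\left(782,181 - 858 \right)} + H = - \frac{1}{151} - 11879109 = - \frac{1793745460}{151}$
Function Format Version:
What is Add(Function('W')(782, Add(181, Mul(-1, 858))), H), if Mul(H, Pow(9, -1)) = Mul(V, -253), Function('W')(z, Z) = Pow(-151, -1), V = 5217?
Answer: Rational(-1793745460, 151) ≈ -1.1879e+7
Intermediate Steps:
Function('W')(z, Z) = Rational(-1, 151)
H = -11879109 (H = Mul(9, Mul(5217, -253)) = Mul(9, -1319901) = -11879109)
Add(Function('W')(782, Add(181, Mul(-1, 858))), H) = Add(Rational(-1, 151), -11879109) = Rational(-1793745460, 151)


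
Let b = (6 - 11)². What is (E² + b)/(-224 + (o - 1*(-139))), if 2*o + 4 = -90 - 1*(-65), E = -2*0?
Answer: -50/199 ≈ -0.25126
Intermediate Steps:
E = 0
b = 25 (b = (-5)² = 25)
o = -29/2 (o = -2 + (-90 - 1*(-65))/2 = -2 + (-90 + 65)/2 = -2 + (½)*(-25) = -2 - 25/2 = -29/2 ≈ -14.500)
(E² + b)/(-224 + (o - 1*(-139))) = (0² + 25)/(-224 + (-29/2 - 1*(-139))) = (0 + 25)/(-224 + (-29/2 + 139)) = 25/(-224 + 249/2) = 25/(-199/2) = 25*(-2/199) = -50/199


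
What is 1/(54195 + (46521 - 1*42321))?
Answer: 1/58395 ≈ 1.7125e-5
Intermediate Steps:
1/(54195 + (46521 - 1*42321)) = 1/(54195 + (46521 - 42321)) = 1/(54195 + 4200) = 1/58395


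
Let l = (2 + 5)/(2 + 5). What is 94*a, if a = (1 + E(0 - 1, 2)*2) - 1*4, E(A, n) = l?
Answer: -94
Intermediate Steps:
l = 1 (l = 7/7 = 7*(⅐) = 1)
E(A, n) = 1
a = -1 (a = (1 + 1*2) - 1*4 = (1 + 2) - 4 = 3 - 4 = -1)
94*a = 94*(-1) = -94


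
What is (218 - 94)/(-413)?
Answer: -124/413 ≈ -0.30024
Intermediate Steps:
(218 - 94)/(-413) = 124*(-1/413) = -124/413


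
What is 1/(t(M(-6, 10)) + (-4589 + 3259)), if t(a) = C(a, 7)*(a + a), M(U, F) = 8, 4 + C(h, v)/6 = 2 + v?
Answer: -1/850 ≈ -0.0011765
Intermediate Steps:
C(h, v) = -12 + 6*v (C(h, v) = -24 + 6*(2 + v) = -24 + (12 + 6*v) = -12 + 6*v)
t(a) = 60*a (t(a) = (-12 + 6*7)*(a + a) = (-12 + 42)*(2*a) = 30*(2*a) = 60*a)
1/(t(M(-6, 10)) + (-4589 + 3259)) = 1/(60*8 + (-4589 + 3259)) = 1/(480 - 1330) = 1/(-850) = -1/850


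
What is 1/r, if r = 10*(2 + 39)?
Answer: 1/410 ≈ 0.0024390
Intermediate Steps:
r = 410 (r = 10*41 = 410)
1/r = 1/410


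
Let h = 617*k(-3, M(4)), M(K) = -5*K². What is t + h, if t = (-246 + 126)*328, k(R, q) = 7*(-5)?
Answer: -60955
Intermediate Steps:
k(R, q) = -35
t = -39360 (t = -120*328 = -39360)
h = -21595 (h = 617*(-35) = -21595)
t + h = -39360 - 21595 = -60955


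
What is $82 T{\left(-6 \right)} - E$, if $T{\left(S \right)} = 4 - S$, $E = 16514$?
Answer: $-15694$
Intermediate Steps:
$82 T{\left(-6 \right)} - E = 82 \left(4 - -6\right) - 16514 = 82 \left(4 + 6\right) - 16514 = 82 \cdot 10 - 16514 = 820 - 16514 = -15694$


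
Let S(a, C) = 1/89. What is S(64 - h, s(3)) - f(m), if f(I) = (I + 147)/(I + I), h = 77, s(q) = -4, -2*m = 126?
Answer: 181/267 ≈ 0.67790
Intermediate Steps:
m = -63 (m = -½*126 = -63)
S(a, C) = 1/89
f(I) = (147 + I)/(2*I) (f(I) = (147 + I)/((2*I)) = (147 + I)*(1/(2*I)) = (147 + I)/(2*I))
S(64 - h, s(3)) - f(m) = 1/89 - (147 - 63)/(2*(-63)) = 1/89 - (-1)*84/(2*63) = 1/89 - 1*(-⅔) = 1/89 + ⅔ = 181/267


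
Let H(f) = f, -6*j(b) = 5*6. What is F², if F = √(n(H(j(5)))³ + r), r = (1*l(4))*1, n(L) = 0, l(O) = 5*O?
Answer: 20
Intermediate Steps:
j(b) = -5 (j(b) = -5*6/6 = -⅙*30 = -5)
r = 20 (r = (1*(5*4))*1 = (1*20)*1 = 20*1 = 20)
F = 2*√5 (F = √(0³ + 20) = √(0 + 20) = √20 = 2*√5 ≈ 4.4721)
F² = (2*√5)² = 20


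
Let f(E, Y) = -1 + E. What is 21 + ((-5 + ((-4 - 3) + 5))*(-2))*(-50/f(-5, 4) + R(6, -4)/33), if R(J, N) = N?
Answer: 4487/33 ≈ 135.97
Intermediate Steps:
21 + ((-5 + ((-4 - 3) + 5))*(-2))*(-50/f(-5, 4) + R(6, -4)/33) = 21 + ((-5 + ((-4 - 3) + 5))*(-2))*(-50/(-1 - 5) - 4/33) = 21 + ((-5 + (-7 + 5))*(-2))*(-50/(-6) - 4*1/33) = 21 + ((-5 - 2)*(-2))*(-50*(-⅙) - 4/33) = 21 + (-7*(-2))*(25/3 - 4/33) = 21 + 14*(271/33) = 21 + 3794/33 = 4487/33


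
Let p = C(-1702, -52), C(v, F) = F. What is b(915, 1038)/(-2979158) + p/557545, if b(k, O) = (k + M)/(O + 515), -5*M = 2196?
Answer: -18526935643/198427365150910 ≈ -9.3369e-5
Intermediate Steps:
p = -52
M = -2196/5 (M = -1/5*2196 = -2196/5 ≈ -439.20)
b(k, O) = (-2196/5 + k)/(515 + O) (b(k, O) = (k - 2196/5)/(O + 515) = (-2196/5 + k)/(515 + O))
b(915, 1038)/(-2979158) + p/557545 = ((-2196/5 + 915)/(515 + 1038))/(-2979158) - 52/557545 = ((2379/5)/1553)*(-1/2979158) - 52*1/557545 = ((1/1553)*(2379/5))*(-1/2979158) - 52/557545 = (2379/7765)*(-1/2979158) - 52/557545 = -183/1779473990 - 52/557545 = -18526935643/198427365150910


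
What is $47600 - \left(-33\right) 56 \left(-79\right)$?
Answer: $-98392$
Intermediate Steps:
$47600 - \left(-33\right) 56 \left(-79\right) = 47600 - \left(-1848\right) \left(-79\right) = 47600 - 145992 = -98392$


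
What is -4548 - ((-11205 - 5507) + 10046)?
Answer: 2118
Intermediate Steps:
-4548 - ((-11205 - 5507) + 10046) = -4548 - (-16712 + 10046) = -4548 - 1*(-6666) = -4548 + 6666 = 2118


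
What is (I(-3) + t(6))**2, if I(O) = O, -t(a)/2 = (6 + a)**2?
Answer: 84681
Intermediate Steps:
t(a) = -2*(6 + a)**2
(I(-3) + t(6))**2 = (-3 - 2*(6 + 6)**2)**2 = (-3 - 2*12**2)**2 = (-3 - 2*144)**2 = (-3 - 288)**2 = (-291)**2 = 84681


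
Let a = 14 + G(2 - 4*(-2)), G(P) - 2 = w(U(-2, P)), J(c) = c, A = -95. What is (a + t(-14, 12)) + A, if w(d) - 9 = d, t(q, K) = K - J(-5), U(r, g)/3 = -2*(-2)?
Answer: -41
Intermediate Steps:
U(r, g) = 12 (U(r, g) = 3*(-2*(-2)) = 3*4 = 12)
t(q, K) = 5 + K (t(q, K) = K - 1*(-5) = K + 5 = 5 + K)
w(d) = 9 + d
G(P) = 23 (G(P) = 2 + (9 + 12) = 2 + 21 = 23)
a = 37 (a = 14 + 23 = 37)
(a + t(-14, 12)) + A = (37 + (5 + 12)) - 95 = (37 + 17) - 95 = 54 - 95 = -41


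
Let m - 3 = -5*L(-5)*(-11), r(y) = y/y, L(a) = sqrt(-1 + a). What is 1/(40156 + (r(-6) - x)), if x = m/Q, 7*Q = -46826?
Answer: 88051221884678/3535872956712129559 - 18028010*I*sqrt(6)/3535872956712129559 ≈ 2.4902e-5 - 1.2489e-11*I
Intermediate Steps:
Q = -46826/7 (Q = (1/7)*(-46826) = -46826/7 ≈ -6689.4)
r(y) = 1
m = 3 + 55*I*sqrt(6) (m = 3 - 5*sqrt(-1 - 5)*(-11) = 3 - 5*I*sqrt(6)*(-11) = 3 + 55*I*sqrt(6) ≈ 3.0 + 134.72*I)
x = -21/46826 - 385*I*sqrt(6)/46826 (x = (3 + 55*I*sqrt(6))/(-46826/7) = (3 + 55*I*sqrt(6))*(-7/46826) = -21/46826 - 385*I*sqrt(6)/46826 ≈ -0.00044847 - 0.02014*I)
1/(40156 + (r(-6) - x)) = 1/(40156 + (1 - (-21/46826 - 385*I*sqrt(6)/46826))) = 1/(40156 + (1 + (21/46826 + 385*I*sqrt(6)/46826))) = 1/(40156 + (46847/46826 + 385*I*sqrt(6)/46826)) = 1/(1880391703/46826 + 385*I*sqrt(6)/46826)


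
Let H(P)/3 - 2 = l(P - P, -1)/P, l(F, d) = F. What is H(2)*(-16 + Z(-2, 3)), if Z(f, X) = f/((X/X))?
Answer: -108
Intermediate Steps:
H(P) = 6 (H(P) = 6 + 3*((P - P)/P) = 6 + 3*(0/P) = 6 + 3*0 = 6 + 0 = 6)
Z(f, X) = f (Z(f, X) = f/1 = f*1 = f)
H(2)*(-16 + Z(-2, 3)) = 6*(-16 - 2) = 6*(-18) = -108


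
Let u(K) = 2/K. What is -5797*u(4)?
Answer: -5797/2 ≈ -2898.5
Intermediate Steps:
-5797*u(4) = -11594/4 = -5797*½ = -5797/2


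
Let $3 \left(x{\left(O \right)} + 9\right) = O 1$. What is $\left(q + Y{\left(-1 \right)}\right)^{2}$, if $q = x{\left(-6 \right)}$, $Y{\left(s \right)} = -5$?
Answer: $256$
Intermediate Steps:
$x{\left(O \right)} = -9 + \frac{O}{3}$ ($x{\left(O \right)} = -9 + \frac{O 1}{3} = -9 + \frac{O}{3}$)
$q = -11$ ($q = -9 + \frac{1}{3} \left(-6\right) = -9 - 2 = -11$)
$\left(q + Y{\left(-1 \right)}\right)^{2} = \left(-11 - 5\right)^{2} = \left(-16\right)^{2} = 256$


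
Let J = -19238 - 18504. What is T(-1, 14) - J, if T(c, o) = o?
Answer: 37756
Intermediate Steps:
J = -37742
T(-1, 14) - J = 14 - 1*(-37742) = 14 + 37742 = 37756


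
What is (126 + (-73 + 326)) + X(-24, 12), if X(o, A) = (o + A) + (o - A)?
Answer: 331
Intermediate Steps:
X(o, A) = 2*o (X(o, A) = (A + o) + (o - A) = 2*o)
(126 + (-73 + 326)) + X(-24, 12) = (126 + (-73 + 326)) + 2*(-24) = (126 + 253) - 48 = 379 - 48 = 331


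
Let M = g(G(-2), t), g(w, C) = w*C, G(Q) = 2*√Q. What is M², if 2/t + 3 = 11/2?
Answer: -128/25 ≈ -5.1200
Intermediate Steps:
t = ⅘ (t = 2/(-3 + 11/2) = 2/(5/2) = 2*(⅖) = ⅘ ≈ 0.80000)
g(w, C) = C*w
M = 8*I*√2/5 (M = 4*(2*√(-2))/5 = 4*(2*(I*√2))/5 = 4*(2*I*√2)/5 = 8*I*√2/5 ≈ 2.2627*I)
M² = (8*I*√2/5)² = -128/25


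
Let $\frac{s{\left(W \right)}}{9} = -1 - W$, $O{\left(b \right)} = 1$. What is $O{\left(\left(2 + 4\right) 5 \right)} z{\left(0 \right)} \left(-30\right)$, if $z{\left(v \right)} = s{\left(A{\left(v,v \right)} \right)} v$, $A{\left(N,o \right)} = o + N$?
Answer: $0$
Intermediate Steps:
$A{\left(N,o \right)} = N + o$
$s{\left(W \right)} = -9 - 9 W$ ($s{\left(W \right)} = 9 \left(-1 - W\right) = -9 - 9 W$)
$z{\left(v \right)} = v \left(-9 - 18 v\right)$ ($z{\left(v \right)} = \left(-9 - 9 \left(v + v\right)\right) v = \left(-9 - 9 \cdot 2 v\right) v = \left(-9 - 18 v\right) v = v \left(-9 - 18 v\right)$)
$O{\left(\left(2 + 4\right) 5 \right)} z{\left(0 \right)} \left(-30\right) = 1 \left(\left(-9\right) 0 \left(1 + 2 \cdot 0\right)\right) \left(-30\right) = 1 \left(\left(-9\right) 0 \left(1 + 0\right)\right) \left(-30\right) = 1 \left(\left(-9\right) 0 \cdot 1\right) \left(-30\right) = 1 \cdot 0 \left(-30\right) = 0 \left(-30\right) = 0$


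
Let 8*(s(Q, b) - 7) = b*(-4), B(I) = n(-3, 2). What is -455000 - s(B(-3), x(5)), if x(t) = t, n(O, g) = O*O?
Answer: -910009/2 ≈ -4.5500e+5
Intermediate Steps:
n(O, g) = O²
B(I) = 9 (B(I) = (-3)² = 9)
s(Q, b) = 7 - b/2 (s(Q, b) = 7 + (b*(-4))/8 = 7 + (-4*b)/8 = 7 - b/2)
-455000 - s(B(-3), x(5)) = -455000 - (7 - ½*5) = -455000 - (7 - 5/2) = -455000 - 1*9/2 = -455000 - 9/2 = -910009/2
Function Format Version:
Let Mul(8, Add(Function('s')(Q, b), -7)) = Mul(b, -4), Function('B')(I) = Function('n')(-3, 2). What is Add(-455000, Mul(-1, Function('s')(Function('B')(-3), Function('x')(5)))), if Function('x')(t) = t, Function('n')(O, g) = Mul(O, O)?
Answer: Rational(-910009, 2) ≈ -4.5500e+5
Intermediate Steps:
Function('n')(O, g) = Pow(O, 2)
Function('B')(I) = 9 (Function('B')(I) = Pow(-3, 2) = 9)
Function('s')(Q, b) = Add(7, Mul(Rational(-1, 2), b)) (Function('s')(Q, b) = Add(7, Mul(Rational(1, 8), Mul(b, -4))) = Add(7, Mul(Rational(1, 8), Mul(-4, b))) = Add(7, Mul(Rational(-1, 2), b)))
Add(-455000, Mul(-1, Function('s')(Function('B')(-3), Function('x')(5)))) = Add(-455000, Mul(-1, Add(7, Mul(Rational(-1, 2), 5)))) = Add(-455000, Mul(-1, Add(7, Rational(-5, 2)))) = Add(-455000, Mul(-1, Rational(9, 2))) = Add(-455000, Rational(-9, 2)) = Rational(-910009, 2)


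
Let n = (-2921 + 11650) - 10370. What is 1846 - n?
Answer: 3487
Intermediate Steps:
n = -1641 (n = 8729 - 10370 = -1641)
1846 - n = 1846 - 1*(-1641) = 1846 + 1641 = 3487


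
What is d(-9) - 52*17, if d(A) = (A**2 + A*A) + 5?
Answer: -717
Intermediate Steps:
d(A) = 5 + 2*A**2 (d(A) = (A**2 + A**2) + 5 = 2*A**2 + 5 = 5 + 2*A**2)
d(-9) - 52*17 = (5 + 2*(-9)**2) - 52*17 = (5 + 2*81) - 884 = (5 + 162) - 884 = 167 - 884 = -717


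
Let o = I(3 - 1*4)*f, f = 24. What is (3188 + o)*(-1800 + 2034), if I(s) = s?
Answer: 740376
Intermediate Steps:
o = -24 (o = (3 - 1*4)*24 = (3 - 4)*24 = -1*24 = -24)
(3188 + o)*(-1800 + 2034) = (3188 - 24)*(-1800 + 2034) = 3164*234 = 740376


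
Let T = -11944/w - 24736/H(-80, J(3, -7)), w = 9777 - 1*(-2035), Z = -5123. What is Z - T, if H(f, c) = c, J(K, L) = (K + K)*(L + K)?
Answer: -54506375/8859 ≈ -6152.7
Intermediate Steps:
J(K, L) = 2*K*(K + L) (J(K, L) = (2*K)*(K + L) = 2*K*(K + L))
w = 11812 (w = 9777 + 2035 = 11812)
T = 9121718/8859 (T = -11944/11812 - 24736*1/(6*(3 - 7)) = -11944*1/11812 - 24736/(2*3*(-4)) = -2986/2953 - 24736/(-24) = -2986/2953 - 24736*(-1/24) = -2986/2953 + 3092/3 = 9121718/8859 ≈ 1029.7)
Z - T = -5123 - 1*9121718/8859 = -5123 - 9121718/8859 = -54506375/8859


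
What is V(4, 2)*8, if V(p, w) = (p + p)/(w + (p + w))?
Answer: 8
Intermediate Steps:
V(p, w) = 2*p/(p + 2*w) (V(p, w) = (2*p)/(p + 2*w) = 2*p/(p + 2*w))
V(4, 2)*8 = (2*4/(4 + 2*2))*8 = (2*4/(4 + 4))*8 = (2*4/8)*8 = (2*4*(⅛))*8 = 1*8 = 8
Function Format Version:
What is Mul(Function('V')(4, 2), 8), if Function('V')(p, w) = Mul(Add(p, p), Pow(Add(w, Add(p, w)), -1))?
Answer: 8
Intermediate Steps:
Function('V')(p, w) = Mul(2, p, Pow(Add(p, Mul(2, w)), -1)) (Function('V')(p, w) = Mul(Mul(2, p), Pow(Add(p, Mul(2, w)), -1)) = Mul(2, p, Pow(Add(p, Mul(2, w)), -1)))
Mul(Function('V')(4, 2), 8) = Mul(Mul(2, 4, Pow(Add(4, Mul(2, 2)), -1)), 8) = Mul(Mul(2, 4, Pow(Add(4, 4), -1)), 8) = Mul(Mul(2, 4, Pow(8, -1)), 8) = Mul(Mul(2, 4, Rational(1, 8)), 8) = Mul(1, 8) = 8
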